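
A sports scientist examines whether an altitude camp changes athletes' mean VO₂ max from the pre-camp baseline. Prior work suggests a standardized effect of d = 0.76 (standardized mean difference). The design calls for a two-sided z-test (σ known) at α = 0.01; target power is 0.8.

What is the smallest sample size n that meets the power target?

n = 21

For power 0.8 need Φ(δ − z_{0.005}) = 0.8, so δ = z_{0.005} + z_{0.20} = 2.576 + 0.842 = 3.417.
(For δ > 0 the lower-tail rejection region contributes negligibly to power, so the one-term inversion is standard.)
δ = d·√n ⇒ n = (δ/d)² = (3.417 / 0.76)² = 20.22.
Rounding up, n = 21.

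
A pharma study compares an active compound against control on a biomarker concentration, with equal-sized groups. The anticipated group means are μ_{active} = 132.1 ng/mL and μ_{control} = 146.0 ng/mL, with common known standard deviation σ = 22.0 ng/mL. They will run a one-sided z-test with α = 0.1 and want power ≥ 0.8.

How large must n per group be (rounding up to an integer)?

Standardized effect: d = |μ_{active} − μ_{control}| / σ = |132.1 − 146.0| / 22.0 = 0.6318
For power 0.8 need Φ(δ − z_{0.1}) = 0.8, so δ = z_{0.1} + z_{0.20} = 1.282 + 0.842 = 2.123.
δ = d·√(n/2) ⇒ n = 2(δ/d)² = 2 × (2.123 / 0.6318)² = 22.58.
Rounding up, n = 23 per group.

n = 23 per group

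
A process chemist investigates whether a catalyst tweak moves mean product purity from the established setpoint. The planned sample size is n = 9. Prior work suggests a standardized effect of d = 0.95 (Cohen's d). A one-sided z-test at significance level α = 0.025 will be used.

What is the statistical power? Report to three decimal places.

Noncentrality parameter: δ = d·√n = 0.95 × √9 = 2.8500
Critical value for a one-sided test at α = 0.025: z_α = 1.960.
Power = P(Z > 1.960 − δ) = Φ(0.890) = 0.8133.

Power ≈ 0.813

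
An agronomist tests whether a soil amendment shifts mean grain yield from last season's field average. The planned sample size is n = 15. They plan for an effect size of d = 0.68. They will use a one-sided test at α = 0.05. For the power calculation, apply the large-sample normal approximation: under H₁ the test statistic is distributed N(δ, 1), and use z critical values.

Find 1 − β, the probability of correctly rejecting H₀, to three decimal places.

Power ≈ 0.839

Noncentrality parameter: λ = d·√n = 0.68 × √15 = 2.6336
Critical value for a one-sided test at α = 0.05: z_α = 1.645.
Power = P(Z > 1.645 − λ) = Φ(0.989) = 0.8386.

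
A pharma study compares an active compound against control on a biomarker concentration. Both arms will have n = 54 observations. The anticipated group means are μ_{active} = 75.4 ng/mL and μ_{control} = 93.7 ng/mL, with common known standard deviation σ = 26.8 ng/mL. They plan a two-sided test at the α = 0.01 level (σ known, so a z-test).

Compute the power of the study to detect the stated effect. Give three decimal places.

Standardized effect: d = |μ_{active} − μ_{control}| / σ = |75.4 − 93.7| / 26.8 = 0.6828
Noncentrality parameter: δ = d·√(n/2) = 0.6828 × √(54/2) = 3.5481
Critical value for a two-sided test at α = 0.01: z_{α/2} = 2.576.
Power = Φ(δ − 2.576) + Φ(−δ − 2.576) = Φ(0.972) + Φ(-6.124) = 0.8345 + 0.0000 = 0.8345.

Power ≈ 0.835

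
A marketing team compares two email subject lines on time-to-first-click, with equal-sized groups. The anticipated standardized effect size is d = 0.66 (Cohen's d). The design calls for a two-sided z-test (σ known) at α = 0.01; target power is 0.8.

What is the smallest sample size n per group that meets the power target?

n = 54 per group

Set Φ(δ − 2.576) = 0.8; then δ − 2.576 = Φ⁻¹(0.8) = 0.842, giving δ = 3.417.
(The Φ(−δ − z_{α/2}) term is vanishingly small for δ > 0 and is dropped in the standard sample-size formula.)
δ = d·√(n/2) ⇒ n = 2(δ/d)² = 2 × (3.417 / 0.66)² = 53.62.
Rounding up, n = 54 per group.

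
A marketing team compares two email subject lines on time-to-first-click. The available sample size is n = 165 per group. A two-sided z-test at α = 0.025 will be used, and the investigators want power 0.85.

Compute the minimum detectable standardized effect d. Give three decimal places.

Need Φ(δ − 2.241) = 0.85, so δ = 2.241 + 1.036 = 3.278.
(Lower-tail contribution to power is negligible for δ > 0.)
δ = d·√(n/2) ⇒ d = δ/√(n/2) = 3.278/√(165/2) = 0.3609.

d ≈ 0.361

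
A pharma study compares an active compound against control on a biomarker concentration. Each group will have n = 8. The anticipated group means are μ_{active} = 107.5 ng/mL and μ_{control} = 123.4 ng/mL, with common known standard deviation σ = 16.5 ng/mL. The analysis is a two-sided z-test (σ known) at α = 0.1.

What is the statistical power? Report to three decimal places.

Power ≈ 0.611

Standardized effect: d = |μ_{active} − μ_{control}| / σ = |107.5 − 123.4| / 16.5 = 0.9636
Noncentrality parameter: δ = d·√(n/2) = 0.9636 × √(8/2) = 1.9273
Critical value for a two-sided test at α = 0.1: z_{α/2} = 1.645.
Power = Φ(δ − 1.645) + Φ(−δ − 1.645) = Φ(0.282) + Φ(-3.572) = 0.6112 + 0.0002 = 0.6114.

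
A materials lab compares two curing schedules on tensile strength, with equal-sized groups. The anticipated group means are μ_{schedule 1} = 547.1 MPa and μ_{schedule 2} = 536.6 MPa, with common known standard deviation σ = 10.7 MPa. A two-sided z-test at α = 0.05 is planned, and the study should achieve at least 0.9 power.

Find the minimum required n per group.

Standardized effect: d = |μ_{schedule 1} − μ_{schedule 2}| / σ = |547.1 − 536.6| / 10.7 = 0.9813
Set Φ(δ − 1.960) = 0.9; then δ − 1.960 = Φ⁻¹(0.9) = 1.282, giving δ = 3.242.
(The Φ(−δ − z_{α/2}) term is vanishingly small for δ > 0 and is dropped in the standard sample-size formula.)
δ = d·√(n/2) ⇒ n = 2(δ/d)² = 2 × (3.242 / 0.9813)² = 21.82.
Round up to the next whole unit.

n = 22 per group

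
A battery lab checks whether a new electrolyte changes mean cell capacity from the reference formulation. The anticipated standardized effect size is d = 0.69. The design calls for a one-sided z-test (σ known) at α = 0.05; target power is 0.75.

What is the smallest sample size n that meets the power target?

Set Φ(δ − 1.645) = 0.75; then δ − 1.645 = Φ⁻¹(0.75) = 0.674, giving δ = 2.319.
δ = d·√n ⇒ n = (δ/d)² = (2.319 / 0.69)² = 11.30.
Rounding up, n = 12.

n = 12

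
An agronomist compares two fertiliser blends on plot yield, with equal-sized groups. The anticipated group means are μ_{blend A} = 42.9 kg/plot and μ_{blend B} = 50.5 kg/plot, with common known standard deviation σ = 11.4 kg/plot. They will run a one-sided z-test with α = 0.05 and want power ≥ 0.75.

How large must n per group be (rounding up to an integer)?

n = 25 per group

Standardized effect: d = |μ_{blend A} − μ_{blend B}| / σ = |42.9 − 50.5| / 11.4 = 0.6667
Set Φ(δ − 1.645) = 0.75; then δ − 1.645 = Φ⁻¹(0.75) = 0.674, giving δ = 2.319.
δ = d·√(n/2) ⇒ n = 2(δ/d)² = 2 × (2.319 / 0.6667)² = 24.21.
Rounding up, n = 25 per group.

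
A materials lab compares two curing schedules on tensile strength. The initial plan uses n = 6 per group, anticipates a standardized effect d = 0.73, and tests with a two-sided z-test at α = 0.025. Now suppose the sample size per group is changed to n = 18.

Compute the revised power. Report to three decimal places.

Power ≈ 0.480

With n = 18 per group: δ = d·√(n/2) = 0.73 × √(18/2) = 2.1900. Critical value z_{0.0125} = 2.241.
Revised power = Φ(δ − 2.241) + Φ(−δ − 2.241) = Φ(-0.051) + Φ(-4.431) = 0.4795 + 0.0000 = 0.4795.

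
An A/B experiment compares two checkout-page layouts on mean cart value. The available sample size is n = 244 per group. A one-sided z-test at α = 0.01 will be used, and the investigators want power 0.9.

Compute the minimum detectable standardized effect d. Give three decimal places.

Required noncentrality: δ = z_{0.01} + z_{0.10} = 2.326 + 1.282 = 3.608.
δ = d·√(n/2) ⇒ d = δ/√(n/2) = 3.608/√(244/2) = 0.3266.

d ≈ 0.327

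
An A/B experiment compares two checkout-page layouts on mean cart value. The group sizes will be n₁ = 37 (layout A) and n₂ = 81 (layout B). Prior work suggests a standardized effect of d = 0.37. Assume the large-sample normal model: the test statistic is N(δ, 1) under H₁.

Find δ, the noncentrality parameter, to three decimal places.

δ ≈ 1.865

δ = d / √(1/n₁ + 1/n₂) = 0.37 / √(1/37 + 1/81) = 1.8647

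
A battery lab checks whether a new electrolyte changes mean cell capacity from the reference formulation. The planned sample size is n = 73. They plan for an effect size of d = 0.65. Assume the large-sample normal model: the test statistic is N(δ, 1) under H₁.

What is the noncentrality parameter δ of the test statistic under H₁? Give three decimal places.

The noncentrality parameter scales effect size by the design's sample-size factor: δ = d·√n = 0.65 × √73 = 5.5536

δ ≈ 5.554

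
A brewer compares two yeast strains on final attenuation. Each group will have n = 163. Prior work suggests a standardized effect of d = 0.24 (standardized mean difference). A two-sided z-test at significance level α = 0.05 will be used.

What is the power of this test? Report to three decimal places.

Noncentrality parameter: δ = d·√(n/2) = 0.24 × √(163/2) = 2.1667
Two-sided α = 0.05 → critical value z_{0.025} = 1.960.
Power = Φ(δ − 1.960) + Φ(−δ − 1.960) = Φ(0.207) + Φ(-4.127) = 0.5819 + 0.0000 = 0.5819.

Power ≈ 0.582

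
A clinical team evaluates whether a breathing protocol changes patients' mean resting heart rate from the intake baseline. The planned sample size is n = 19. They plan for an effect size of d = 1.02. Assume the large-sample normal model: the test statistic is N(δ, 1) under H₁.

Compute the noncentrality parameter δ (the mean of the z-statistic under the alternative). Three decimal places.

δ = d·√n = 1.02 × √19 = 4.4461

δ ≈ 4.446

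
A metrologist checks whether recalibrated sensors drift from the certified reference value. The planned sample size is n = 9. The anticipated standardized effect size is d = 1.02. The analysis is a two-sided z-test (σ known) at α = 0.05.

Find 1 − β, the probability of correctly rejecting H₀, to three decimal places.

Noncentrality parameter: δ = d·√n = 1.02 × √9 = 3.0600
Critical value for a two-sided test at α = 0.05: z_{α/2} = 1.960.
Power = Φ(δ − 1.960) + Φ(−δ − 1.960) = Φ(1.100) + Φ(-5.020) = 0.8643 + 0.0000 = 0.8643.

Power ≈ 0.864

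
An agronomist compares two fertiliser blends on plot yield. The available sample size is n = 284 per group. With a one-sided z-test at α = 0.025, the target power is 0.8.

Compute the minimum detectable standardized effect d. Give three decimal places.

d ≈ 0.235

Required noncentrality: δ = z_{0.025} + z_{0.20} = 1.960 + 0.842 = 2.802.
δ = d·√(n/2) ⇒ d = δ/√(n/2) = 2.802/√(284/2) = 0.2351.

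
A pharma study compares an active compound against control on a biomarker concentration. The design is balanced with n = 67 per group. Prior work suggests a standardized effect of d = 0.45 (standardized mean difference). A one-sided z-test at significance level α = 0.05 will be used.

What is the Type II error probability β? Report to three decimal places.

Noncentrality parameter: δ = d·√(n/2) = 0.45 × √(67/2) = 2.6046
One-sided α = 0.05 → critical value z_{0.05} = 1.645.
Power = P(Z > 1.645 − δ) = Φ(0.960) = 0.8314.
Type II error: β = 1 − power = 1 − 0.8314 = 0.1686.

β ≈ 0.169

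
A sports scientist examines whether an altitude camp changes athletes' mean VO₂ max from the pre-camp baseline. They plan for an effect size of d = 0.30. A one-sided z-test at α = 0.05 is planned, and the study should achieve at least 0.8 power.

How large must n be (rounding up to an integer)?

n = 69

Set Φ(δ − 1.645) = 0.8; then δ − 1.645 = Φ⁻¹(0.8) = 0.842, giving δ = 2.486.
δ = d·√n ⇒ n = (δ/d)² = (2.486 / 0.30)² = 68.70.
Rounding up, n = 69.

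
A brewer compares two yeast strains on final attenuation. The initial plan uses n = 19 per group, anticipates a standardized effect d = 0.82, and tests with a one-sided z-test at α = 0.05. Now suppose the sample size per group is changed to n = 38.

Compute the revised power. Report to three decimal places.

Power ≈ 0.973

With n = 38 per group: δ = d·√(n/2) = 0.82 × √(38/2) = 3.5743. Critical value z_{0.05} = 1.645.
Revised power = Φ(δ − 1.645) = Φ(1.929) = 0.9732.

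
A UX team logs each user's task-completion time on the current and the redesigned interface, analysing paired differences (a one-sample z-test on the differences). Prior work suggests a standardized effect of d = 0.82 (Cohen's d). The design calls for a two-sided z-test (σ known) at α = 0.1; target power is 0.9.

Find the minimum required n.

Set Φ(δ − 1.645) = 0.9; then δ − 1.645 = Φ⁻¹(0.9) = 1.282, giving δ = 2.926.
(Ignoring the negligible lower-tail rejection probability gives the usual closed-form inversion.)
δ = d·√n ⇒ n = (δ/d)² = (2.926 / 0.82)² = 12.74.
Rounding up, n = 13.

n = 13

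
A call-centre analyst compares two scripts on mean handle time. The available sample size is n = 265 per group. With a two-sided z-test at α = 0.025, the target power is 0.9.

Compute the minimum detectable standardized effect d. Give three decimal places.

Need Φ(δ − 2.241) = 0.9, so δ = 2.241 + 1.282 = 3.523.
(The second rejection-region term Φ(−δ − z_{α/2}) is negligible and dropped.)
δ = d·√(n/2) ⇒ d = δ/√(n/2) = 3.523/√(265/2) = 0.3061.

d ≈ 0.306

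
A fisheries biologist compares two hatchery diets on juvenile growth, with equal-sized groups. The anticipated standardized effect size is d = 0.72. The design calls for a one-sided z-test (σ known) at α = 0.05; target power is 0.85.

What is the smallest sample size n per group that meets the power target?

n = 28 per group

For power 0.85 need Φ(δ − z_{0.05}) = 0.85, so δ = z_{0.05} + z_{0.15} = 1.645 + 1.036 = 2.681.
δ = d·√(n/2) ⇒ n = 2(δ/d)² = 2 × (2.681 / 0.72)² = 27.74.
Round up to the next whole unit.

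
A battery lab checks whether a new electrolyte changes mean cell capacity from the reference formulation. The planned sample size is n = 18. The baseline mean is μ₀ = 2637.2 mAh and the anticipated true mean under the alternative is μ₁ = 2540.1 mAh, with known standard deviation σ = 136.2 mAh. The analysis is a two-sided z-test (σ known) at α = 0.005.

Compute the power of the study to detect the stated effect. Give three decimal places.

Power ≈ 0.586

Standardized effect: d = |μ₁ − μ₀| / σ = |2540.1 − 2637.2| / 136.2 = 0.7129
Noncentrality parameter: δ = d·√n = 0.7129 × √18 = 3.0247
Two-sided α = 0.005 → critical value z_{0.0025} = 2.807.
Power = Φ(δ − 2.807) + Φ(−δ − 2.807) = Φ(0.218) + Φ(-5.832) = 0.5861 + 0.0000 = 0.5861.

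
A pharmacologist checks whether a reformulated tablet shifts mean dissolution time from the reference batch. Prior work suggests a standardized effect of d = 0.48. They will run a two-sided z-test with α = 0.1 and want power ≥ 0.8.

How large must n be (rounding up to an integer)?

For power 0.8 need Φ(δ − z_{0.05}) = 0.8, so δ = z_{0.05} + z_{0.20} = 1.645 + 0.842 = 2.486.
(The Φ(−δ − z_{α/2}) term is vanishingly small for δ > 0 and is dropped in the standard sample-size formula.)
δ = d·√n ⇒ n = (δ/d)² = (2.486 / 0.48)² = 26.83.
Round up to the next whole unit.

n = 27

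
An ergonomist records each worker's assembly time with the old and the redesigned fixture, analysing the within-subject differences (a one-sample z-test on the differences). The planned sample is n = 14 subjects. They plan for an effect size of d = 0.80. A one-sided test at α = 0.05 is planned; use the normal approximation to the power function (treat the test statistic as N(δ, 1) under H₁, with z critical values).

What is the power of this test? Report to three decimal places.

Power ≈ 0.911

Noncentrality parameter: δ = d·√n = 0.80 × √14 = 2.9933
One-sided α = 0.05 → critical value z_{0.05} = 1.645.
Power = Φ(δ − 1.645) = Φ(1.348) = 0.9112.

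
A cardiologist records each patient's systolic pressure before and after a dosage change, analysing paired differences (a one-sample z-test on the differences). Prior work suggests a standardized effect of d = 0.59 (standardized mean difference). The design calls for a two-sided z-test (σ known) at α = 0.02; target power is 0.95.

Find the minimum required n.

n = 46

For power 0.95 need Φ(δ − z_{0.01}) = 0.95, so δ = z_{0.01} + z_{0.05} = 2.326 + 1.645 = 3.971.
(For δ > 0 the lower-tail rejection region contributes negligibly to power, so the one-term inversion is standard.)
δ = d·√n ⇒ n = (δ/d)² = (3.971 / 0.59)² = 45.30.
Round up to the next whole unit.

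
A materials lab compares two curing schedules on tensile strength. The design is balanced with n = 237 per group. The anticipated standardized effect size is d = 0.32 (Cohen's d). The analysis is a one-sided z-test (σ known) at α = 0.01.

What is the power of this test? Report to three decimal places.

Noncentrality parameter: δ = d·√(n/2) = 0.32 × √(237/2) = 3.4834
Critical value for a one-sided test at α = 0.01: z_α = 2.326.
Power = P(Z > 2.326 − δ) = Φ(1.157) = 0.8764.

Power ≈ 0.876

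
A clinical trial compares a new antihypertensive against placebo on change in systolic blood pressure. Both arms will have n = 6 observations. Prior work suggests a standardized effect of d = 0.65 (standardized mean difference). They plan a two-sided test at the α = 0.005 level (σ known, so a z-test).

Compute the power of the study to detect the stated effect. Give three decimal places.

Noncentrality parameter: δ = d·√(n/2) = 0.65 × √(6/2) = 1.1258
Two-sided α = 0.005 → critical value z_{0.0025} = 2.807.
Power = Φ(δ − 2.807) + Φ(−δ − 2.807) = Φ(-1.681) + Φ(-3.933) = 0.0464 + 0.0000 = 0.0464.

Power ≈ 0.046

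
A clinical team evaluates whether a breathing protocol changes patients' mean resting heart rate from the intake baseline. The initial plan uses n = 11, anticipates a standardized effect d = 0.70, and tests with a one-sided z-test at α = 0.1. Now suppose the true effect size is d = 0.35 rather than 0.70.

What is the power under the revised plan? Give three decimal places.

Power ≈ 0.452

With d = 0.35: δ = d·√n = 0.35 × √11 = 1.1608. Critical value z_{0.1} = 1.282.
Revised power = Φ(δ − 1.282) = Φ(-0.121) = 0.4520.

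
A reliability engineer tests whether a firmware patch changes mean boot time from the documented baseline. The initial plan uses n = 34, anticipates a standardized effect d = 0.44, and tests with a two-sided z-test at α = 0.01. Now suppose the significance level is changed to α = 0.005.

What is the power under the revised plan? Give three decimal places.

δ = d·√n = 0.44 × √34 = 2.5656 (unchanged). New critical value: z_{0.0025} = 2.807.
Revised power = Φ(δ − 2.807) + Φ(−δ − 2.807) = Φ(-0.241) + Φ(-5.373) = 0.4046 + 0.0000 = 0.4046.

Power ≈ 0.405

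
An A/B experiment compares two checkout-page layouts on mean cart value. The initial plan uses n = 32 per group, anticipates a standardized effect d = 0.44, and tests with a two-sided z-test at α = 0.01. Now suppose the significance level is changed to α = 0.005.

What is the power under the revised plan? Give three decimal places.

Power ≈ 0.148

δ = d·√(n/2) = 0.44 × √(32/2) = 1.7600 (unchanged). New critical value: z_{0.0025} = 2.807.
Revised power = Φ(δ − 2.807) + Φ(−δ − 2.807) = Φ(-1.047) + Φ(-4.567) = 0.1475 + 0.0000 = 0.1475.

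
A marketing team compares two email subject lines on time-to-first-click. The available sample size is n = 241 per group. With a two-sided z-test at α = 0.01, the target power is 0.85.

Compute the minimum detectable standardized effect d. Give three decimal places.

d ≈ 0.329

Required noncentrality: δ = z_{0.005} + z_{0.15} = 2.576 + 1.036 = 3.612.
(The second rejection-region term Φ(−δ − z_{α/2}) is negligible and dropped.)
δ = d·√(n/2) ⇒ d = δ/√(n/2) = 3.612/√(241/2) = 0.3291.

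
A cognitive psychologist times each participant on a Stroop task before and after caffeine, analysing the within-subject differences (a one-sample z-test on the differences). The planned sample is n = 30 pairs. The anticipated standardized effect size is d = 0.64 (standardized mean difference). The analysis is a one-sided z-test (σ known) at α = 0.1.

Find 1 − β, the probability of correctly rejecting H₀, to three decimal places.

Noncentrality parameter: δ = d·√n = 0.64 × √30 = 3.5054
Critical value for a one-sided test at α = 0.1: z_α = 1.282.
Power = Φ(δ − 1.282) = Φ(2.224) = 0.9869.

Power ≈ 0.987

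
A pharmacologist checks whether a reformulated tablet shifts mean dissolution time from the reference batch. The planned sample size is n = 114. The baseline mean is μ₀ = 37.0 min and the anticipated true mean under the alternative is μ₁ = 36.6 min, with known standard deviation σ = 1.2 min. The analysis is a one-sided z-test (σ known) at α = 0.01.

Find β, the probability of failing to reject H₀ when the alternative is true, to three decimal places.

Standardized effect: d = |μ₁ − μ₀| / σ = |36.6 − 37.0| / 1.2 = 0.3333
Noncentrality parameter: δ = d·√n = 0.3333 × √114 = 3.5590
One-sided α = 0.01 → critical value z_{0.01} = 2.326.
Power = P(Z > 2.326 − δ) = Φ(1.233) = 0.8912.
Type II error: β = 1 − power = 1 − 0.8912 = 0.1088.

β ≈ 0.109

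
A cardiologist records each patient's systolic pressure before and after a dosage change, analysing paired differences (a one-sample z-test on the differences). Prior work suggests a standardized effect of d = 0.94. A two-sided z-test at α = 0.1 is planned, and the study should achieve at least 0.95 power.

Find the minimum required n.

Set Φ(δ − 1.645) = 0.95; then δ − 1.645 = Φ⁻¹(0.95) = 1.645, giving δ = 3.290.
(For δ > 0 the lower-tail rejection region contributes negligibly to power, so the one-term inversion is standard.)
δ = d·√n ⇒ n = (δ/d)² = (3.290 / 0.94)² = 12.25.
Rounding up, n = 13.

n = 13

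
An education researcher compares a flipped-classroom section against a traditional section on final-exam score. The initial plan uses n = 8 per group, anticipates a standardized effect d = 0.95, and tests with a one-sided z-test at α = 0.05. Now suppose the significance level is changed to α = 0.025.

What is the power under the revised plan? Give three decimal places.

δ = d·√(n/2) = 0.95 × √(8/2) = 1.9000 (unchanged). New critical value: z_{0.025} = 1.960.
Revised power = Φ(δ − 1.960) = Φ(-0.060) = 0.4761.

Power ≈ 0.476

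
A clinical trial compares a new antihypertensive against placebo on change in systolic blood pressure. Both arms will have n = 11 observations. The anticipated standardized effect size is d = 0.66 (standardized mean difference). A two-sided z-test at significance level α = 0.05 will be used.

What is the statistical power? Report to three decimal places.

Power ≈ 0.340

Noncentrality parameter: δ = d·√(n/2) = 0.66 × √(11/2) = 1.5478
Critical value for a two-sided test at α = 0.05: z_{α/2} = 1.960.
Power = Φ(δ − 1.960) + Φ(−δ − 1.960) = Φ(-0.412) + Φ(-3.508) = 0.3401 + 0.0002 = 0.3403.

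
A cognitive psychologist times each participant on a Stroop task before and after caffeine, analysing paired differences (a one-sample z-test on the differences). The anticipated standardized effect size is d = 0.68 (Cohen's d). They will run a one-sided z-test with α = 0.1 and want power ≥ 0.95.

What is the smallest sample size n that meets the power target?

n = 19

For power 0.95 need Φ(δ − z_{0.1}) = 0.95, so δ = z_{0.1} + z_{0.05} = 1.282 + 1.645 = 2.926.
δ = d·√n ⇒ n = (δ/d)² = (2.926 / 0.68)² = 18.52.
Rounding up, n = 19.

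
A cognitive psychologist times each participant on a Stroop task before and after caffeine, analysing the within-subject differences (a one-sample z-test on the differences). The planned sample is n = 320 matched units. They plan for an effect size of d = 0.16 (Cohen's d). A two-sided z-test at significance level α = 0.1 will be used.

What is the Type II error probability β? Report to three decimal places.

β ≈ 0.112

Noncentrality parameter: δ = d·√n = 0.16 × √320 = 2.8622
Critical value for a two-sided test at α = 0.1: z_{α/2} = 1.645.
Power = Φ(δ − 1.645) + Φ(−δ − 1.645) = Φ(1.217) + Φ(-4.507) = 0.8883 + 0.0000 = 0.8883.
Type II error: β = 1 − power = 1 − 0.8883 = 0.1117.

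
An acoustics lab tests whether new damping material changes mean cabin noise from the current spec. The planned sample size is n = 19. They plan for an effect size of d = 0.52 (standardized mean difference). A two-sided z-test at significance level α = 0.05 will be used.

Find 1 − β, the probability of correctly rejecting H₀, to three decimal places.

Noncentrality parameter: δ = d·√n = 0.52 × √19 = 2.2666
Two-sided α = 0.05 → critical value z_{0.025} = 1.960.
Power = Φ(δ − 1.960) + Φ(−δ − 1.960) = Φ(0.307) + Φ(-4.227) = 0.6205 + 0.0000 = 0.6205.

Power ≈ 0.620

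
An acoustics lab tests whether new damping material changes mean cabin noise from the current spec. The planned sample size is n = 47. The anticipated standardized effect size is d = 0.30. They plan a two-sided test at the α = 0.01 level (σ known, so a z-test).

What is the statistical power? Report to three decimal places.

Noncentrality parameter: δ = d·√n = 0.30 × √47 = 2.0567
Critical value for a two-sided test at α = 0.01: z_{α/2} = 2.576.
Power = Φ(δ − 2.576) + Φ(−δ − 2.576) = Φ(-0.519) + Φ(-4.633) = 0.3018 + 0.0000 = 0.3018.

Power ≈ 0.302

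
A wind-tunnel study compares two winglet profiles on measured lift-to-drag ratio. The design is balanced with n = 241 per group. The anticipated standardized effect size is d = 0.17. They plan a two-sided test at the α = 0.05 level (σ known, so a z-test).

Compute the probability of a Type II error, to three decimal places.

β ≈ 0.537

Noncentrality parameter: δ = d·√(n/2) = 0.17 × √(241/2) = 1.8661
Two-sided α = 0.05 → critical value z_{0.025} = 1.960.
Power = Φ(δ − 1.960) + Φ(−δ − 1.960) = Φ(-0.094) + Φ(-3.826) = 0.4626 + 0.0001 = 0.4627.
Type II error: β = 1 − power = 1 − 0.4627 = 0.5373.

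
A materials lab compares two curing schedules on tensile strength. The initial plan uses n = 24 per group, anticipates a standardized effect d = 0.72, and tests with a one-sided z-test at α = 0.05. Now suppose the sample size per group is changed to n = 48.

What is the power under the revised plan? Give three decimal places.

Power ≈ 0.970

With n = 48 per group: δ = d·√(n/2) = 0.72 × √(48/2) = 3.5273. Critical value z_{0.05} = 1.645.
Revised power = Φ(δ − 1.645) = Φ(1.882) = 0.9701.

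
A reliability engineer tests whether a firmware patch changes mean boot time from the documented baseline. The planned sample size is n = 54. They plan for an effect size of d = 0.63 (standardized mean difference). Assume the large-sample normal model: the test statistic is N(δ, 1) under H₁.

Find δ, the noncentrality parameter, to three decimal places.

δ ≈ 4.630

The noncentrality parameter scales effect size by the design's sample-size factor: δ = d·√n = 0.63 × √54 = 4.6295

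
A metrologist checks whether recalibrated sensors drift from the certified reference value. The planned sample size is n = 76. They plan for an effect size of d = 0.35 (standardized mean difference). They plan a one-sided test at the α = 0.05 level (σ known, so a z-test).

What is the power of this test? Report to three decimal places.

Noncentrality parameter: δ = d·√n = 0.35 × √76 = 3.0512
Critical value for a one-sided test at α = 0.05: z_α = 1.645.
Power = P(Z > 1.645 − δ) = Φ(1.406) = 0.9202.

Power ≈ 0.920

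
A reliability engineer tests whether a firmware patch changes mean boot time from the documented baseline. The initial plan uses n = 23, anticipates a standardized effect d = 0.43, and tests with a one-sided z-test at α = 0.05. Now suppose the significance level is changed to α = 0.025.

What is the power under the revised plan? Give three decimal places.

Power ≈ 0.541

δ = d·√n = 0.43 × √23 = 2.0622 (unchanged). New critical value: z_{0.025} = 1.960.
Revised power = Φ(δ − 1.960) = Φ(0.102) = 0.5407.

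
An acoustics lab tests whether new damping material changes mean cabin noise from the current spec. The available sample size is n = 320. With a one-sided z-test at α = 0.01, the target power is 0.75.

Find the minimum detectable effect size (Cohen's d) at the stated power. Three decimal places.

d ≈ 0.168

Required noncentrality: δ = z_{0.01} + z_{0.25} = 2.326 + 0.674 = 3.001.
δ = d·√n ⇒ d = δ/√n = 3.001/√320 = 0.1678.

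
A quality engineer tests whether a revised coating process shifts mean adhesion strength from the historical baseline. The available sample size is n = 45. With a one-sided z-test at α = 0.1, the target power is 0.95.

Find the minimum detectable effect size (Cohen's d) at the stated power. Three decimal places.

d ≈ 0.436

Need Φ(δ − 1.282) = 0.95, so δ = 1.282 + 1.645 = 2.926.
δ = d·√n ⇒ d = δ/√n = 2.926/√45 = 0.4362.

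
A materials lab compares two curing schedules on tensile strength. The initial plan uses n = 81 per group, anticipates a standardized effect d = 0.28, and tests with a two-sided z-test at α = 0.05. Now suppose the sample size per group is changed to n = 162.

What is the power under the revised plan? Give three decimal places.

With n = 162 per group: δ = d·√(n/2) = 0.28 × √(162/2) = 2.5200. Critical value z_{0.025} = 1.960.
Revised power = Φ(δ − 1.960) + Φ(−δ − 1.960) = Φ(0.560) + Φ(-4.480) = 0.7123 + 0.0000 = 0.7123.

Power ≈ 0.712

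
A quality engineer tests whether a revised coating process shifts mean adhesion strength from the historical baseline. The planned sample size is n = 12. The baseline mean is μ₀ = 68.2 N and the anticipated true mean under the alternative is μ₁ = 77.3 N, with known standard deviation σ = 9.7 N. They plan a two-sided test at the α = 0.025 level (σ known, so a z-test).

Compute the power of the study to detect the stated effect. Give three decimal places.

Power ≈ 0.843

Standardized effect: d = |μ₁ − μ₀| / σ = |77.3 − 68.2| / 9.7 = 0.9381
Noncentrality parameter: δ = d·√n = 0.9381 × √12 = 3.2498
Two-sided α = 0.025 → critical value z_{0.0125} = 2.241.
Power = Φ(δ − 2.241) + Φ(−δ − 2.241) = Φ(1.008) + Φ(-5.491) = 0.8434 + 0.0000 = 0.8434.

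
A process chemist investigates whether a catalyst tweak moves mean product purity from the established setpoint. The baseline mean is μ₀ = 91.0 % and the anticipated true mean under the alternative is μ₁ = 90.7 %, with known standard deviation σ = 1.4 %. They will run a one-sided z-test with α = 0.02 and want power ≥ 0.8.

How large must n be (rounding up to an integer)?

n = 183

Standardized effect: d = |μ₁ − μ₀| / σ = |90.7 − 91.0| / 1.4 = 0.2143
For power 0.8 need Φ(δ − z_{0.02}) = 0.8, so δ = z_{0.02} + z_{0.20} = 2.054 + 0.842 = 2.895.
δ = d·√n ⇒ n = (δ/d)² = (2.895 / 0.2143)² = 182.57.
Round up to the next whole unit.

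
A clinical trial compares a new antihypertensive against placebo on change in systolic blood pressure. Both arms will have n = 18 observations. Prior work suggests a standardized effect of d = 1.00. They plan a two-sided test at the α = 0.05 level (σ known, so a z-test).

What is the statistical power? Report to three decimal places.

Power ≈ 0.851

Noncentrality parameter: λ = d·√(n/2) = 1.00 × √(18/2) = 3.0000
Critical value for a two-sided test at α = 0.05: z_{α/2} = 1.960.
Power = Φ(λ − 1.960) + Φ(−λ − 1.960) = Φ(1.040) + Φ(-4.960) = 0.8508 + 0.0000 = 0.8508.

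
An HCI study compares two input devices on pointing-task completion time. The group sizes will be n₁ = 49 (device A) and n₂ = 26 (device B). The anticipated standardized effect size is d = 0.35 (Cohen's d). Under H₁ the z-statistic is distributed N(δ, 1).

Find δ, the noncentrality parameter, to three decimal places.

The noncentrality parameter scales effect size by the design's sample-size factor: δ = d / √(1/n₁ + 1/n₂) = 0.35 / √(1/49 + 1/26) = 1.4425

δ ≈ 1.443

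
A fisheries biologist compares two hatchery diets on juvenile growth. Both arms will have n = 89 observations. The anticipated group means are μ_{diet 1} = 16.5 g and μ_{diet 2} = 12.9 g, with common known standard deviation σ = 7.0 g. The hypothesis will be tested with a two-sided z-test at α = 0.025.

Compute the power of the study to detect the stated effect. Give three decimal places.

Standardized effect: d = |μ_{diet 1} − μ_{diet 2}| / σ = |16.5 − 12.9| / 7.0 = 0.5143
Noncentrality parameter: δ = d·√(n/2) = 0.5143 × √(89/2) = 3.4307
Critical value for a two-sided test at α = 0.025: z_{α/2} = 2.241.
Power = Φ(δ − 2.241) + Φ(−δ − 2.241) = Φ(1.189) + Φ(-5.672) = 0.8828 + 0.0000 = 0.8828.

Power ≈ 0.883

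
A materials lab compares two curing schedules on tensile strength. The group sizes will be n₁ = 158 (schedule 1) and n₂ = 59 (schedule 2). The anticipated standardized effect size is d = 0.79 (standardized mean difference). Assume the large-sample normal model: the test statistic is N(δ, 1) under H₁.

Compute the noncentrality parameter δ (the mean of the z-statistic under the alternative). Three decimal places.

The noncentrality parameter scales effect size by the design's sample-size factor: δ = d / √(1/n₁ + 1/n₂) = 0.79 / √(1/158 + 1/59) = 5.1779

δ ≈ 5.178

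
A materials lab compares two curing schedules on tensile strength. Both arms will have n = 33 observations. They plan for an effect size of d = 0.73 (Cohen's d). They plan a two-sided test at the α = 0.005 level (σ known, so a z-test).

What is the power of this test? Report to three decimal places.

Power ≈ 0.563

Noncentrality parameter: δ = d·√(n/2) = 0.73 × √(33/2) = 2.9653
Critical value for a two-sided test at α = 0.005: z_{α/2} = 2.807.
Power = Φ(δ − 2.807) + Φ(−δ − 2.807) = Φ(0.158) + Φ(-5.772) = 0.5629 + 0.0000 = 0.5629.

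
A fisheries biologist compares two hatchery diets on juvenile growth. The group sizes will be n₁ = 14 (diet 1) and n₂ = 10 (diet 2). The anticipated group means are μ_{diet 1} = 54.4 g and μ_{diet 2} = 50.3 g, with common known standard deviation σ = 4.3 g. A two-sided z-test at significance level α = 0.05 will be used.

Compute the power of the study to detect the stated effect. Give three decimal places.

Standardized effect: d = |μ_{diet 1} − μ_{diet 2}| / σ = |54.4 − 50.3| / 4.3 = 0.9535
Noncentrality parameter: δ = d / √(1/n₁ + 1/n₂) = 0.9535 / √(1/14 + 1/10) = 2.3029
Two-sided α = 0.05 → critical value z_{0.025} = 1.960.
Power = Φ(δ − 1.960) + Φ(−δ − 1.960) = Φ(0.343) + Φ(-4.263) = 0.6342 + 0.0000 = 0.6342.

Power ≈ 0.634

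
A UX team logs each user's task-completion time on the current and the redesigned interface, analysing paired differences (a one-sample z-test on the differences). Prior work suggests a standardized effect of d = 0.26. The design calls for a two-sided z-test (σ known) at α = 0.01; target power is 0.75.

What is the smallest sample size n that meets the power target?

Set Φ(δ − 2.576) = 0.75; then δ − 2.576 = Φ⁻¹(0.75) = 0.674, giving δ = 3.250.
(The Φ(−δ − z_{α/2}) term is vanishingly small for δ > 0 and is dropped in the standard sample-size formula.)
δ = d·√n ⇒ n = (δ/d)² = (3.250 / 0.26)² = 156.28.
Round up to the next whole unit.

n = 157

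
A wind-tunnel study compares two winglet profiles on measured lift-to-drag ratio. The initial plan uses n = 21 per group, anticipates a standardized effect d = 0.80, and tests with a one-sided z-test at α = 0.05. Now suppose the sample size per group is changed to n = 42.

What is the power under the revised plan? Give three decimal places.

With n = 42 per group: δ = d·√(n/2) = 0.80 × √(42/2) = 3.6661. Critical value z_{0.05} = 1.645.
Revised power = Φ(δ − 1.645) = Φ(2.021) = 0.9784.

Power ≈ 0.978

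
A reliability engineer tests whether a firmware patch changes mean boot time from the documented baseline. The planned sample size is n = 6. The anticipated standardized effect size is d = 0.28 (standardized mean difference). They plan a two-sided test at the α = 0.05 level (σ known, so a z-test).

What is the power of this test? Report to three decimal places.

Power ≈ 0.105

Noncentrality parameter: δ = d·√n = 0.28 × √6 = 0.6859
Critical value for a two-sided test at α = 0.05: z_{α/2} = 1.960.
Power = Φ(δ − 1.960) + Φ(−δ − 1.960) = Φ(-1.274) + Φ(-2.646) = 0.1013 + 0.0041 = 0.1054.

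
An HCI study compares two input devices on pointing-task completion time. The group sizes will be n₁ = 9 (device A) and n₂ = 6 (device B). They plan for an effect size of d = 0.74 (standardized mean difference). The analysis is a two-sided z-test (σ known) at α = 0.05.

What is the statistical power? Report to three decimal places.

Power ≈ 0.290

Noncentrality parameter: δ = d / √(1/n₁ + 1/n₂) = 0.74 / √(1/9 + 1/6) = 1.4041
Two-sided α = 0.05 → critical value z_{0.025} = 1.960.
Power = Φ(δ − 1.960) + Φ(−δ − 1.960) = Φ(-0.556) + Φ(-3.364) = 0.2891 + 0.0004 = 0.2895.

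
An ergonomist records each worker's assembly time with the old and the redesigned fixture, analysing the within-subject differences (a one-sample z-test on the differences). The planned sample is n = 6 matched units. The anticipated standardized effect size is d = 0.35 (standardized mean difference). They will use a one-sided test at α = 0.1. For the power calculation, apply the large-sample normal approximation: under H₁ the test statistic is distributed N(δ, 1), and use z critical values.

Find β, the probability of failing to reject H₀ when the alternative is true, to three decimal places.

β ≈ 0.664

Noncentrality parameter: δ = d·√n = 0.35 × √6 = 0.8573
Critical value for a one-sided test at α = 0.1: z_α = 1.282.
Power = Φ(δ − 1.282) = Φ(-0.424) = 0.3357.
Type II error: β = 1 − power = 1 − 0.3357 = 0.6643.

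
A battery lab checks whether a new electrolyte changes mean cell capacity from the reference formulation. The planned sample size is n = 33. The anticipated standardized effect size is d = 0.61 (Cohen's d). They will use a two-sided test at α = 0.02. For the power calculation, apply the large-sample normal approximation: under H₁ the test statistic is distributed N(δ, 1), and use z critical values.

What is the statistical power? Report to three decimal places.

Power ≈ 0.881

Noncentrality parameter: λ = d·√n = 0.61 × √33 = 3.5042
Two-sided α = 0.02 → critical value z_{0.01} = 2.326.
Power = Φ(λ − 2.326) + Φ(−λ − 2.326) = Φ(1.178) + Φ(-5.831) = 0.8806 + 0.0000 = 0.8806.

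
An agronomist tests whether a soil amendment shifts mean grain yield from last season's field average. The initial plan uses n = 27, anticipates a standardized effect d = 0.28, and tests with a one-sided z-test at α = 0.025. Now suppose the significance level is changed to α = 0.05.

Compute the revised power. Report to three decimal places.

δ = d·√n = 0.28 × √27 = 1.4549 (unchanged). New critical value: z_{0.05} = 1.645.
Revised power = Φ(δ − 1.645) = Φ(-0.190) = 0.4247.

Power ≈ 0.425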